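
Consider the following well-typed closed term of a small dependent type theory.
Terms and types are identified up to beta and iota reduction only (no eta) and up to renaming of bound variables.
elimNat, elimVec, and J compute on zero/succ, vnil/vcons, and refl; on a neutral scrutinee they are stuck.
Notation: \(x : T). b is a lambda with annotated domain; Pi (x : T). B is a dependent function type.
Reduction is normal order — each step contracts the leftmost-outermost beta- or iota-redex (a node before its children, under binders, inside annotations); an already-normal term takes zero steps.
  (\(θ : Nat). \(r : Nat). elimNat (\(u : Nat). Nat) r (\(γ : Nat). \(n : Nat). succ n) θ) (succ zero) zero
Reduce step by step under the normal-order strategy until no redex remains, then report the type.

normal-order reduction sequence:
  (\(θ : Nat). \(r : Nat). elimNat (\(u : Nat). Nat) r (\(γ : Nat). \(n : Nat). succ n) θ) (succ zero) zero
  ~> (\(θ : Nat). elimNat (\(r : Nat). Nat) θ (\(u : Nat). \(γ : Nat). succ γ) (succ zero)) zero
  ~> elimNat (\(θ : Nat). Nat) zero (\(r : Nat). \(u : Nat). succ u) (succ zero)
  ~> (\(θ : Nat). \(r : Nat). succ r) zero (elimNat (\(u : Nat). Nat) zero (\(γ : Nat). \(n : Nat). succ n) zero)
  ~> (\(θ : Nat). succ θ) (elimNat (\(r : Nat). Nat) zero (\(u : Nat). \(γ : Nat). succ γ) zero)
  ~> succ (elimNat (\(θ : Nat). Nat) zero (\(r : Nat). \(u : Nat). succ u) zero)
  ~> succ zero
inferred type:
  Nat


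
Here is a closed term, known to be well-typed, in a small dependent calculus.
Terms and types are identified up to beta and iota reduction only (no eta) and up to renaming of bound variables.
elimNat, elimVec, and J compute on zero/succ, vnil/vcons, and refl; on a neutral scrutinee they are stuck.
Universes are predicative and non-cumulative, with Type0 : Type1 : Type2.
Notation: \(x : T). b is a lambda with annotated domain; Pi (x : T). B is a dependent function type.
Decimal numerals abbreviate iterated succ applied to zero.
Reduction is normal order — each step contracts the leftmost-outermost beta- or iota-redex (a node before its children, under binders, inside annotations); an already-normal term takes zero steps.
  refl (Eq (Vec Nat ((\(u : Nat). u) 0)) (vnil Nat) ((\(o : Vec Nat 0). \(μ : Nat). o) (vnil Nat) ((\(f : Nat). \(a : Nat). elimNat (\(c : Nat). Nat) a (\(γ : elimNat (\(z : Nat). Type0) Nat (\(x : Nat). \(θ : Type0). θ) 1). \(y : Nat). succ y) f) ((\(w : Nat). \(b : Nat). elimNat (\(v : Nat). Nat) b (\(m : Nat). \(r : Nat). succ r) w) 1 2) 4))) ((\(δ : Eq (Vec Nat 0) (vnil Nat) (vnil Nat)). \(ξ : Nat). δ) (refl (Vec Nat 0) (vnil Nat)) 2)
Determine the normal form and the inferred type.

reduced normal form:
  refl (Eq (Vec Nat 0) (vnil Nat) (vnil Nat)) (refl (Vec Nat 0) (vnil Nat))
type:
  Eq (Eq (Vec Nat 0) (vnil Nat) (vnil Nat)) (refl (Vec Nat 0) (vnil Nat)) (refl (Vec Nat 0) (vnil Nat))
observation: the first redex contracted is a beta-redex; the normal form is reached in 5 normal-order steps.


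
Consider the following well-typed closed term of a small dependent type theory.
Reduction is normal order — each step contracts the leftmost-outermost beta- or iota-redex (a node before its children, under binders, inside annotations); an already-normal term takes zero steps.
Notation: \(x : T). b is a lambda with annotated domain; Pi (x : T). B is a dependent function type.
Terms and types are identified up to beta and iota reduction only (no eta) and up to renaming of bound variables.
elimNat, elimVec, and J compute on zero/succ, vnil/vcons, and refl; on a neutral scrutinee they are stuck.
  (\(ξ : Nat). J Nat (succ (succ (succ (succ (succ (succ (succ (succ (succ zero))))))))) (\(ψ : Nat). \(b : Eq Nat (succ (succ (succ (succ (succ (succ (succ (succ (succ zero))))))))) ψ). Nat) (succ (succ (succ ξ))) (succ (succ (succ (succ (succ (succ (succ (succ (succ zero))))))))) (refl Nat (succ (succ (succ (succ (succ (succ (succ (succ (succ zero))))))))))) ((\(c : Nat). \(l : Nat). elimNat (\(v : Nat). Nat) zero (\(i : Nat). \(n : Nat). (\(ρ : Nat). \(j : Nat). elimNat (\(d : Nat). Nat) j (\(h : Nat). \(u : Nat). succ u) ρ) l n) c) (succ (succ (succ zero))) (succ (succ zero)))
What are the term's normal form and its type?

normal form:
  succ (succ (succ (succ (succ (succ (succ (succ (succ zero))))))))
inferred type:
  Nat
observation: normalization takes exactly 41 steps under the normal-order strategy.


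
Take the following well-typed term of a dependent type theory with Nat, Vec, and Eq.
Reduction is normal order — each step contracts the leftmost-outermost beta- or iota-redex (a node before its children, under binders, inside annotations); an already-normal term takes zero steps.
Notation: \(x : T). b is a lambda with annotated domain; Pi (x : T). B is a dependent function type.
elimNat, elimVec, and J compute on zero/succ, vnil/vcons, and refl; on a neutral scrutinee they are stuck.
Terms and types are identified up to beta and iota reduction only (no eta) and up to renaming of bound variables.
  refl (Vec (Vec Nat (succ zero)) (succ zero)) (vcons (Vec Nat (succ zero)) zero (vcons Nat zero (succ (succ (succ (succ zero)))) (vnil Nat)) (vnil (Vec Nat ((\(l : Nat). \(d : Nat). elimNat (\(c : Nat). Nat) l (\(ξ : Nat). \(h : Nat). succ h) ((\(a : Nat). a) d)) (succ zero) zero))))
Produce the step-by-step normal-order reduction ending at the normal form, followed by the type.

normal-order reduction sequence:
  refl (Vec (Vec Nat (succ zero)) (succ zero)) (vcons (Vec Nat (succ zero)) zero (vcons Nat zero (succ (succ (succ (succ zero)))) (vnil Nat)) (vnil (Vec Nat ((\(l : Nat). \(d : Nat). elimNat (\(c : Nat). Nat) l (\(ξ : Nat). \(h : Nat). succ h) ((\(a : Nat). a) d)) (succ zero) zero))))
  ~> refl (Vec (Vec Nat (succ zero)) (succ zero)) (vcons (Vec Nat (succ zero)) zero (vcons Nat zero (succ (succ (succ (succ zero)))) (vnil Nat)) (vnil (Vec Nat ((\(l : Nat). elimNat (\(d : Nat). Nat) (succ zero) (\(c : Nat). \(ξ : Nat). succ ξ) ((\(h : Nat). h) l)) zero))))
  ~> refl (Vec (Vec Nat (succ zero)) (succ zero)) (vcons (Vec Nat (succ zero)) zero (vcons Nat zero (succ (succ (succ (succ zero)))) (vnil Nat)) (vnil (Vec Nat (elimNat (\(l : Nat). Nat) (succ zero) (\(d : Nat). \(c : Nat). succ c) ((\(ξ : Nat). ξ) zero)))))
  ~> refl (Vec (Vec Nat (succ zero)) (succ zero)) (vcons (Vec Nat (succ zero)) zero (vcons Nat zero (succ (succ (succ (succ zero)))) (vnil Nat)) (vnil (Vec Nat (elimNat (\(l : Nat). Nat) (succ zero) (\(d : Nat). \(c : Nat). succ c) zero))))
  ~> refl (Vec (Vec Nat (succ zero)) (succ zero)) (vcons (Vec Nat (succ zero)) zero (vcons Nat zero (succ (succ (succ (succ zero)))) (vnil Nat)) (vnil (Vec Nat (succ zero))))
inferred type:
  Eq (Vec (Vec Nat (succ zero)) (succ zero)) (vcons (Vec Nat (succ zero)) zero (vcons Nat zero (succ (succ (succ (succ zero)))) (vnil Nat)) (vnil (Vec Nat (succ zero)))) (vcons (Vec Nat (succ zero)) zero (vcons Nat zero (succ (succ (succ (succ zero)))) (vnil Nat)) (vnil (Vec Nat (succ zero))))


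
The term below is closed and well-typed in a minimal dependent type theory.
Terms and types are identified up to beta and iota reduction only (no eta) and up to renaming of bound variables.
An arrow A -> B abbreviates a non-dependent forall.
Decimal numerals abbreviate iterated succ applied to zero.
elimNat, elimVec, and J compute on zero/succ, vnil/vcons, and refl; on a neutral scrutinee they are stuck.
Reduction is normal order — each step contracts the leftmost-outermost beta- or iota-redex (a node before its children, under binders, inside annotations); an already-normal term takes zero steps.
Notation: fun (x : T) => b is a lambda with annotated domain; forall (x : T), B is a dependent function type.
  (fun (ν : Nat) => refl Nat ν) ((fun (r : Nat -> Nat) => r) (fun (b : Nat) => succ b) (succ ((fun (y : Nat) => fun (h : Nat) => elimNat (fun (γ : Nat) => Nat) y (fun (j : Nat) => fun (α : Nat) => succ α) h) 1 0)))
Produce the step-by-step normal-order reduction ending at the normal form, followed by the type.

normal-order reduction sequence:
  (fun (ν : Nat) => refl Nat ν) ((fun (r : Nat -> Nat) => r) (fun (b : Nat) => succ b) (succ ((fun (y : Nat) => fun (h : Nat) => elimNat (fun (γ : Nat) => Nat) y (fun (j : Nat) => fun (α : Nat) => succ α) h) 1 0)))
  ~> refl Nat ((fun (ν : Nat -> Nat) => ν) (fun (r : Nat) => succ r) (succ ((fun (b : Nat) => fun (y : Nat) => elimNat (fun (h : Nat) => Nat) b (fun (γ : Nat) => fun (j : Nat) => succ j) y) 1 0)))
  ~> refl Nat ((fun (ν : Nat) => succ ν) (succ ((fun (r : Nat) => fun (b : Nat) => elimNat (fun (y : Nat) => Nat) r (fun (h : Nat) => fun (γ : Nat) => succ γ) b) 1 0)))
  ~> refl Nat (succ (succ ((fun (ν : Nat) => fun (r : Nat) => elimNat (fun (b : Nat) => Nat) ν (fun (y : Nat) => fun (h : Nat) => succ h) r) 1 0)))
  ~> refl Nat (succ (succ ((fun (ν : Nat) => elimNat (fun (r : Nat) => Nat) 1 (fun (b : Nat) => fun (y : Nat) => succ y) ν) 0)))
  ~> refl Nat (succ (succ (elimNat (fun (ν : Nat) => Nat) 1 (fun (r : Nat) => fun (b : Nat) => succ b) 0)))
  ~> refl Nat 3
the term's type:
  Eq Nat 3 3


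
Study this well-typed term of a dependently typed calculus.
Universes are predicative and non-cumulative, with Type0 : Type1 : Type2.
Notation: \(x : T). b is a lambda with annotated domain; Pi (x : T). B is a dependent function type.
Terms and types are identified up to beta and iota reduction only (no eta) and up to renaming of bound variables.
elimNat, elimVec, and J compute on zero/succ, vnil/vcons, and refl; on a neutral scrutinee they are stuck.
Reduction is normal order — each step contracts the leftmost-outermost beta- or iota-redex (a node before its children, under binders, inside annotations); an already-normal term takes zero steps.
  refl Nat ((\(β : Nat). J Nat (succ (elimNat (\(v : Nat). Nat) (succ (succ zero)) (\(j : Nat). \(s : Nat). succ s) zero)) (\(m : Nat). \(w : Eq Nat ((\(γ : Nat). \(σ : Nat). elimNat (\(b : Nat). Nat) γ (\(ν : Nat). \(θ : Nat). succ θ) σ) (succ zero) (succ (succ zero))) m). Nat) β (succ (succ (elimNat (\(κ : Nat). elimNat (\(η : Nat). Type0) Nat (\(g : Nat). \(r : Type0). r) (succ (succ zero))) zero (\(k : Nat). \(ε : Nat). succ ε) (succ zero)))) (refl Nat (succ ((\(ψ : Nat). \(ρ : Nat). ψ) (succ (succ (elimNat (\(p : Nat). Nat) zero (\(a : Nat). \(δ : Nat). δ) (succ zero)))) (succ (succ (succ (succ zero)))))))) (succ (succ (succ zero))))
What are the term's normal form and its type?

reduced normal form:
  refl Nat (succ (succ (succ zero)))
type:
  Eq Nat (succ (succ (succ zero))) (succ (succ (succ zero)))
observation: normalization takes exactly 2 steps under the normal-order strategy.


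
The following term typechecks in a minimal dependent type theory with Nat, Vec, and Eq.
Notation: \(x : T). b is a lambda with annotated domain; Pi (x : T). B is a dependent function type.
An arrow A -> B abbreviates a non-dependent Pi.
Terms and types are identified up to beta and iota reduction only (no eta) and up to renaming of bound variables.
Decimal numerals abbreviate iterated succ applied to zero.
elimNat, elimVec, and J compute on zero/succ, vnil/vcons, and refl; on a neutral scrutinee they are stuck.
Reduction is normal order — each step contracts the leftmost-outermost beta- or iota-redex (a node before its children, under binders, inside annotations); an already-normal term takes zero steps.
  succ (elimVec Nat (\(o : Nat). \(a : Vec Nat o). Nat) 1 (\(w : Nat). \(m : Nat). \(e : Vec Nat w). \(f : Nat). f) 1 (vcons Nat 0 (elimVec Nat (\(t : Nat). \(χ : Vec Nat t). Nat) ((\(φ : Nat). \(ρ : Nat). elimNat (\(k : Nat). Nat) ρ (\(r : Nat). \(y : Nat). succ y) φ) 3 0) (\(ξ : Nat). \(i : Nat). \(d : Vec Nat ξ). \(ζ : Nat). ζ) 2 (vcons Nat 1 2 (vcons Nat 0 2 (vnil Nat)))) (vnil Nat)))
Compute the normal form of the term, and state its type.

normal form:
  2
inferred type:
  Nat
observation: contracting an elimVec iota-redex first, the term normalizes in 6 steps.


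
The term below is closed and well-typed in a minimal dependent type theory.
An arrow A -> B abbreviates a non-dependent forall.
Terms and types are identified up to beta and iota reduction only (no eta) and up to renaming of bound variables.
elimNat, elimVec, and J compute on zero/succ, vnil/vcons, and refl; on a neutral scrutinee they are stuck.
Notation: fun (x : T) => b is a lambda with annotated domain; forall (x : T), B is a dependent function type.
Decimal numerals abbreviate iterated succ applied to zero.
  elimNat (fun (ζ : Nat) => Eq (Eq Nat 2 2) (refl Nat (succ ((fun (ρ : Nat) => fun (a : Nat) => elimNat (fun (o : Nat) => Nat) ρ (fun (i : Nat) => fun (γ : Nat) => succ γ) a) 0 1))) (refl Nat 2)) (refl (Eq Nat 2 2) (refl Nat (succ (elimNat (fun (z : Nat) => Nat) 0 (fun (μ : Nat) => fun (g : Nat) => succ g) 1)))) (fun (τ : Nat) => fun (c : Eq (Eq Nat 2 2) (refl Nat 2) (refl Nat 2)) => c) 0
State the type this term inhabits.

inferred type:
  Eq (Eq Nat 2 2) (refl Nat 2) (refl Nat 2)


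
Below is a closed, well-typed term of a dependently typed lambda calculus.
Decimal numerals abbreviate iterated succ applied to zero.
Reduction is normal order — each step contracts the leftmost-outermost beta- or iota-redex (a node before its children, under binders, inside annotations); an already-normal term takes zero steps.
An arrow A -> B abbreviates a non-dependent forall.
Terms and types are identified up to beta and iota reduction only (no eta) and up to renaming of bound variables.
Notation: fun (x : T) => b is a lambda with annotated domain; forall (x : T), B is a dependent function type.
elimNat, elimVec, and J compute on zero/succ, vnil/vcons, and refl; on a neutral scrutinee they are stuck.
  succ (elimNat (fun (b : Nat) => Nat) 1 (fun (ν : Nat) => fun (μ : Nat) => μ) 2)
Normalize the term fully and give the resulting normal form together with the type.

normal form:
  2
inferred type:
  Nat


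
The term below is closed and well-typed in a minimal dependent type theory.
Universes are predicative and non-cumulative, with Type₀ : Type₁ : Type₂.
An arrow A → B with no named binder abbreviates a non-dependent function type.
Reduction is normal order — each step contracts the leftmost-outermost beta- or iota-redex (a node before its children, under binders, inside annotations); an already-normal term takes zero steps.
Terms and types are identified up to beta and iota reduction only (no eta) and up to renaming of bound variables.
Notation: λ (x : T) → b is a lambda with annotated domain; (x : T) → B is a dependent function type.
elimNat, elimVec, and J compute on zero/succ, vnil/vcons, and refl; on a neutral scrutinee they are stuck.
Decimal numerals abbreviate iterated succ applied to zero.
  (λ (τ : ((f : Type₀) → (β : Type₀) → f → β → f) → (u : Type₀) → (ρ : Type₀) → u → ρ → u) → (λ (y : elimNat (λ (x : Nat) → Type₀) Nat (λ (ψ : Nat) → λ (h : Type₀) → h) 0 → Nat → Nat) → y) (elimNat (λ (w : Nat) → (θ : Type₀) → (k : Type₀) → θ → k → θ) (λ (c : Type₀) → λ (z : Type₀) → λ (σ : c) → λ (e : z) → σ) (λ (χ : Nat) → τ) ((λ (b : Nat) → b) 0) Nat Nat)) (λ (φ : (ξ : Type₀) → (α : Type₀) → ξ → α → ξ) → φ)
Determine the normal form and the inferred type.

reduced normal form:
  λ (τ : Nat) → λ (f : Nat) → τ
type:
  Nat → Nat → Nat
observation: 6 normal-order steps separate the term from its normal form.


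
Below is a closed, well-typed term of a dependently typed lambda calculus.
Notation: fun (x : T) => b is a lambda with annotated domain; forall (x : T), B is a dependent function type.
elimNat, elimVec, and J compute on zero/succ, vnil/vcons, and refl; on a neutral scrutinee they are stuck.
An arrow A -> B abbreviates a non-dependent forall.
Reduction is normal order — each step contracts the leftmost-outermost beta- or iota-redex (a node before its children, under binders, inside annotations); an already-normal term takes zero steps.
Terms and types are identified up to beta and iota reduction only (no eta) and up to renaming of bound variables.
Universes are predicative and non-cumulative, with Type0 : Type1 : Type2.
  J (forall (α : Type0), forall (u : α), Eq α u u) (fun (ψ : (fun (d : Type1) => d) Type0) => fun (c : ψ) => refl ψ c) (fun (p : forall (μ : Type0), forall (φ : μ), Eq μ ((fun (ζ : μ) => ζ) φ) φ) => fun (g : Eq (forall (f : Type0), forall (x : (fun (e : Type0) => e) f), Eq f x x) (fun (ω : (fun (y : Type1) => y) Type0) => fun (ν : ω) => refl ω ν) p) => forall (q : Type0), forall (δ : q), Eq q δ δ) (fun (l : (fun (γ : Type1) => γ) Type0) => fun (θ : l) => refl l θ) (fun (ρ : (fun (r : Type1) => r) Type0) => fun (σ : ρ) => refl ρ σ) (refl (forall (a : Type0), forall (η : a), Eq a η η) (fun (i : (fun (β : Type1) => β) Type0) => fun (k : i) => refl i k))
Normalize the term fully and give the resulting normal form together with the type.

normal form:
  fun (α : Type0) => fun (u : α) => refl α u
the term's type:
  forall (α : Type0), forall (u : α), Eq α u u
observation: the term reaches its normal form after 2 normal-order steps.


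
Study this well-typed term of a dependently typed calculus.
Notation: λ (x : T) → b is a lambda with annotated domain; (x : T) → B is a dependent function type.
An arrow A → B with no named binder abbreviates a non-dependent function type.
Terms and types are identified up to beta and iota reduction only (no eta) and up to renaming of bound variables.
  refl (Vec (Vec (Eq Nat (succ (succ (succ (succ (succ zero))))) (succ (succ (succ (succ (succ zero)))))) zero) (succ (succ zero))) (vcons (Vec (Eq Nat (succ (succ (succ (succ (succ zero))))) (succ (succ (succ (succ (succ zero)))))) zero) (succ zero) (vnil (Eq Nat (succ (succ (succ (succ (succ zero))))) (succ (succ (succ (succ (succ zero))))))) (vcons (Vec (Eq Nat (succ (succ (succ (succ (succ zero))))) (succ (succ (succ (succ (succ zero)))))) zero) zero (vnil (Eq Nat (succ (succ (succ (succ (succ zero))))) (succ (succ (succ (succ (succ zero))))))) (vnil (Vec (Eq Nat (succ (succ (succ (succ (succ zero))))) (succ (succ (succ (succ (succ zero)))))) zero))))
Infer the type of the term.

type:
  Eq (Vec (Vec (Eq Nat (succ (succ (succ (succ (succ zero))))) (succ (succ (succ (succ (succ zero)))))) zero) (succ (succ zero))) (vcons (Vec (Eq Nat (succ (succ (succ (succ (succ zero))))) (succ (succ (succ (succ (succ zero)))))) zero) (succ zero) (vnil (Eq Nat (succ (succ (succ (succ (succ zero))))) (succ (succ (succ (succ (succ zero))))))) (vcons (Vec (Eq Nat (succ (succ (succ (succ (succ zero))))) (succ (succ (succ (succ (succ zero)))))) zero) zero (vnil (Eq Nat (succ (succ (succ (succ (succ zero))))) (succ (succ (succ (succ (succ zero))))))) (vnil (Vec (Eq Nat (succ (succ (succ (succ (succ zero))))) (succ (succ (succ (succ (succ zero)))))) zero)))) (vcons (Vec (Eq Nat (succ (succ (succ (succ (succ zero))))) (succ (succ (succ (succ (succ zero)))))) zero) (succ zero) (vnil (Eq Nat (succ (succ (succ (succ (succ zero))))) (succ (succ (succ (succ (succ zero))))))) (vcons (Vec (Eq Nat (succ (succ (succ (succ (succ zero))))) (succ (succ (succ (succ (succ zero)))))) zero) zero (vnil (Eq Nat (succ (succ (succ (succ (succ zero))))) (succ (succ (succ (succ (succ zero))))))) (vnil (Vec (Eq Nat (succ (succ (succ (succ (succ zero))))) (succ (succ (succ (succ (succ zero)))))) zero))))


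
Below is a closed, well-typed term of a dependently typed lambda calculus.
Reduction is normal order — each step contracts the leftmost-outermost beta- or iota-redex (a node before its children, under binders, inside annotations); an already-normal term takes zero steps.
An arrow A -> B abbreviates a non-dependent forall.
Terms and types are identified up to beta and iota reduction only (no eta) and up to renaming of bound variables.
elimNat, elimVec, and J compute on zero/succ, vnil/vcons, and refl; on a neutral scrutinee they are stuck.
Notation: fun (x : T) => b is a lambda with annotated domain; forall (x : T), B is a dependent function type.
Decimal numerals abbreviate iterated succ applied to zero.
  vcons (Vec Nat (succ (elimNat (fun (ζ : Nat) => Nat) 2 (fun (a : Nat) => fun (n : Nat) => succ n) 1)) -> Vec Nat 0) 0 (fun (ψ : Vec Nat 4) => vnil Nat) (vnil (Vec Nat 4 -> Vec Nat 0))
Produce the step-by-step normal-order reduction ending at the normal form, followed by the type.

normal-order reduction:
  vcons (Vec Nat (succ (elimNat (fun (ζ : Nat) => Nat) 2 (fun (a : Nat) => fun (n : Nat) => succ n) 1)) -> Vec Nat 0) 0 (fun (ψ : Vec Nat 4) => vnil Nat) (vnil (Vec Nat 4 -> Vec Nat 0))
  ~> vcons (Vec Nat (succ ((fun (ζ : Nat) => fun (a : Nat) => succ a) 0 (elimNat (fun (n : Nat) => Nat) 2 (fun (ψ : Nat) => fun (m : Nat) => succ m) 0))) -> Vec Nat 0) 0 (fun (e : Vec Nat 4) => vnil Nat) (vnil (Vec Nat 4 -> Vec Nat 0))
  ~> vcons (Vec Nat (succ ((fun (ζ : Nat) => succ ζ) (elimNat (fun (a : Nat) => Nat) 2 (fun (n : Nat) => fun (ψ : Nat) => succ ψ) 0))) -> Vec Nat 0) 0 (fun (m : Vec Nat 4) => vnil Nat) (vnil (Vec Nat 4 -> Vec Nat 0))
  ~> vcons (Vec Nat (succ (succ (elimNat (fun (ζ : Nat) => Nat) 2 (fun (a : Nat) => fun (n : Nat) => succ n) 0))) -> Vec Nat 0) 0 (fun (ψ : Vec Nat 4) => vnil Nat) (vnil (Vec Nat 4 -> Vec Nat 0))
  ~> vcons (Vec Nat 4 -> Vec Nat 0) 0 (fun (ζ : Vec Nat 4) => vnil Nat) (vnil (Vec Nat 4 -> Vec Nat 0))
inferred type:
  Vec (Vec Nat 4 -> Vec Nat 0) 1


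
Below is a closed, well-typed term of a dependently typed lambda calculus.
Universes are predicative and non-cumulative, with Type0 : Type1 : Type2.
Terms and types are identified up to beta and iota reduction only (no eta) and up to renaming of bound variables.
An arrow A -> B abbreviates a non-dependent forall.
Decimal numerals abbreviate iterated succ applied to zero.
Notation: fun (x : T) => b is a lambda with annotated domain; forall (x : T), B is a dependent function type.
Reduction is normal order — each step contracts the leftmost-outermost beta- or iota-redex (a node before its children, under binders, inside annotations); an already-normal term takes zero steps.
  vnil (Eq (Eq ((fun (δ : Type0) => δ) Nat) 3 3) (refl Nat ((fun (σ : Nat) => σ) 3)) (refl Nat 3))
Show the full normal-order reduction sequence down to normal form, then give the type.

normal-order reduction:
  vnil (Eq (Eq ((fun (δ : Type0) => δ) Nat) 3 3) (refl Nat ((fun (σ : Nat) => σ) 3)) (refl Nat 3))
  ~> vnil (Eq (Eq Nat 3 3) (refl Nat ((fun (δ : Nat) => δ) 3)) (refl Nat 3))
  ~> vnil (Eq (Eq Nat 3 3) (refl Nat 3) (refl Nat 3))
the term's type:
  Vec (Eq (Eq Nat 3 3) (refl Nat 3) (refl Nat 3)) 0


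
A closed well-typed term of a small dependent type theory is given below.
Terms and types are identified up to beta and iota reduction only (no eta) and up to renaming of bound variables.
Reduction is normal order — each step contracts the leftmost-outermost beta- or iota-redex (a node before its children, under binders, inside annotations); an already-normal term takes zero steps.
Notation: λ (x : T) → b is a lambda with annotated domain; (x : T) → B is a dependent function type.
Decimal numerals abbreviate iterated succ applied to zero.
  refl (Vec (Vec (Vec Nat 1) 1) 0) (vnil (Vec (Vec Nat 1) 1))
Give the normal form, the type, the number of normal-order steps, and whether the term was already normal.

reduced normal form:
  refl (Vec (Vec (Vec Nat 1) 1) 0) (vnil (Vec (Vec Nat 1) 1))
the term's type:
  Eq (Vec (Vec (Vec Nat 1) 1) 0) (vnil (Vec (Vec Nat 1) 1)) (vnil (Vec (Vec Nat 1) 1))
reduction steps (normal order): 0
started in normal form: yes


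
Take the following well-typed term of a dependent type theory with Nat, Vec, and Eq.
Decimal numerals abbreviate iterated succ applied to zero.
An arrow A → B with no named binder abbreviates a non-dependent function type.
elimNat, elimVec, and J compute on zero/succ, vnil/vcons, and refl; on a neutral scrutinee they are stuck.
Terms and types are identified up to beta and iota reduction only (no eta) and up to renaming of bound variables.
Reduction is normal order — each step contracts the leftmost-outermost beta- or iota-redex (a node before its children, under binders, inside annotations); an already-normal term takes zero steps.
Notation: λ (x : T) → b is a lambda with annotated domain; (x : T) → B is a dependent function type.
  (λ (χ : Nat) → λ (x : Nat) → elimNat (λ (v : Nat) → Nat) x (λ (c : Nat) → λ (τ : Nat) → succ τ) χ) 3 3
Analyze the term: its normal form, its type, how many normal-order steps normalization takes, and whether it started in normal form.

resulting normal form:
  6
inferred type:
  Nat
normal-order step count: 12
started in normal form: no
first redex: a beta-redex


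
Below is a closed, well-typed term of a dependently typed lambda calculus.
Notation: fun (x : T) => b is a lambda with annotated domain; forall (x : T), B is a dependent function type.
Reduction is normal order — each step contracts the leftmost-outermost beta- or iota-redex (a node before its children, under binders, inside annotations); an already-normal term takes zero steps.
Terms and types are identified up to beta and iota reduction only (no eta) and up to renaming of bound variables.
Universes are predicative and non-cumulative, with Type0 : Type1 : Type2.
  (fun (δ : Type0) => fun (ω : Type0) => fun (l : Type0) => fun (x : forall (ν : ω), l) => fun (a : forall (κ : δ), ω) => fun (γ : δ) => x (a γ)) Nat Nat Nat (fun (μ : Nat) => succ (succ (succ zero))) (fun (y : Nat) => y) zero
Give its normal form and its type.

normal form:
  succ (succ (succ zero))
the term's type:
  Nat
observation: 7 normal-order steps normalize the term, beginning with a beta-redex.


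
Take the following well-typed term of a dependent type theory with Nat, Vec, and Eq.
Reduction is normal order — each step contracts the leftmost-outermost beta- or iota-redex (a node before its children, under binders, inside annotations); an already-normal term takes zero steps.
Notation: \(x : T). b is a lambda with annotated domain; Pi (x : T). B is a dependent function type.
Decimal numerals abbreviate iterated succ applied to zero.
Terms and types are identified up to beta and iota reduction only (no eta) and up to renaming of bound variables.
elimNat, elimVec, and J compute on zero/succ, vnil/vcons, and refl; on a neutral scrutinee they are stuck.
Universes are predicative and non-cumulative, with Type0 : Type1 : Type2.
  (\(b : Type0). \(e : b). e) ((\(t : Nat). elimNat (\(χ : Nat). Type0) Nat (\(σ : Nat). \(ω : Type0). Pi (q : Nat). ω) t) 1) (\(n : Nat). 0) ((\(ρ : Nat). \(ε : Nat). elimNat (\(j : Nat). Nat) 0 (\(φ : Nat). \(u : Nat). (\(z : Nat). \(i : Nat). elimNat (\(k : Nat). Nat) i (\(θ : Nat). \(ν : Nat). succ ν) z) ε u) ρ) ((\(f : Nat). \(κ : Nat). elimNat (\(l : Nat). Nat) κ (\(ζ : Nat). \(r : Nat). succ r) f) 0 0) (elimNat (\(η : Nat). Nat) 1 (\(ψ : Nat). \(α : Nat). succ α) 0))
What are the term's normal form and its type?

normal form:
  0
the term's type:
  Nat


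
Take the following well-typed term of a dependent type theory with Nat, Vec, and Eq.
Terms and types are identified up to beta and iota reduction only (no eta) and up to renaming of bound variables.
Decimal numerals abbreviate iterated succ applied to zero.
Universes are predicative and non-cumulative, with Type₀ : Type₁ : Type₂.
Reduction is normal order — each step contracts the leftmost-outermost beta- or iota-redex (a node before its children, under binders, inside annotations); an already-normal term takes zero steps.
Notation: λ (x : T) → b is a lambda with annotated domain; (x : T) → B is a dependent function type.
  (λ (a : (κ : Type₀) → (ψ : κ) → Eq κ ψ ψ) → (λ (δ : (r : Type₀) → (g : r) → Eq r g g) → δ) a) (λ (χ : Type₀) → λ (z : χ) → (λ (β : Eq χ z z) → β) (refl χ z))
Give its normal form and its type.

reduced normal form:
  λ (a : Type₀) → λ (κ : a) → refl a κ
type:
  (a : Type₀) → (κ : a) → Eq a κ κ


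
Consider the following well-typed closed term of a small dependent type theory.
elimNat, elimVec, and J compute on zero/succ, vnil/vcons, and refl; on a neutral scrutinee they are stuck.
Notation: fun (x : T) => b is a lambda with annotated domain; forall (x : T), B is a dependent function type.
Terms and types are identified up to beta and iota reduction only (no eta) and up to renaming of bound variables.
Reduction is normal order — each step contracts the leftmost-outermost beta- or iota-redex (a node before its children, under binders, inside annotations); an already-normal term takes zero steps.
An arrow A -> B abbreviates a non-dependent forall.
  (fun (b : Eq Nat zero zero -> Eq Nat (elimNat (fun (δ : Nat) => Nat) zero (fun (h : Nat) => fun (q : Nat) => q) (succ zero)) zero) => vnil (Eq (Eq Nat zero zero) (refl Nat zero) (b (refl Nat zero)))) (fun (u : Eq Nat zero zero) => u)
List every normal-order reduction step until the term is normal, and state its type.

normal-order reduction sequence:
  (fun (b : Eq Nat zero zero -> Eq Nat (elimNat (fun (δ : Nat) => Nat) zero (fun (h : Nat) => fun (q : Nat) => q) (succ zero)) zero) => vnil (Eq (Eq Nat zero zero) (refl Nat zero) (b (refl Nat zero)))) (fun (u : Eq Nat zero zero) => u)
  ~> vnil (Eq (Eq Nat zero zero) (refl Nat zero) ((fun (b : Eq Nat zero zero) => b) (refl Nat zero)))
  ~> vnil (Eq (Eq Nat zero zero) (refl Nat zero) (refl Nat zero))
inferred type:
  Vec (Eq (Eq Nat zero zero) (refl Nat zero) (refl Nat zero)) zero


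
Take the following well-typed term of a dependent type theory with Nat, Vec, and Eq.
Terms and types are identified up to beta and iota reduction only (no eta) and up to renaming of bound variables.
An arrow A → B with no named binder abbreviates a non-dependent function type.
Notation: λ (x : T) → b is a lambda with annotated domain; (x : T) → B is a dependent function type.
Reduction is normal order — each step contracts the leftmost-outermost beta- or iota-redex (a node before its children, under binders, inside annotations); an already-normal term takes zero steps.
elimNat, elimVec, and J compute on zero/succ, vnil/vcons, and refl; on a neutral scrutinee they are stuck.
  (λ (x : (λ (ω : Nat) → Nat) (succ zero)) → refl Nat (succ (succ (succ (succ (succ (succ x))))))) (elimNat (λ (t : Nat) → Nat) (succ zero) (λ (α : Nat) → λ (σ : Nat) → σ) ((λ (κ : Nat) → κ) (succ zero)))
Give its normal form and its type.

resulting normal form:
  refl Nat (succ (succ (succ (succ (succ (succ (succ zero)))))))
inferred type:
  Eq Nat (succ (succ (succ (succ (succ (succ (succ zero))))))) (succ (succ (succ (succ (succ (succ (succ zero)))))))


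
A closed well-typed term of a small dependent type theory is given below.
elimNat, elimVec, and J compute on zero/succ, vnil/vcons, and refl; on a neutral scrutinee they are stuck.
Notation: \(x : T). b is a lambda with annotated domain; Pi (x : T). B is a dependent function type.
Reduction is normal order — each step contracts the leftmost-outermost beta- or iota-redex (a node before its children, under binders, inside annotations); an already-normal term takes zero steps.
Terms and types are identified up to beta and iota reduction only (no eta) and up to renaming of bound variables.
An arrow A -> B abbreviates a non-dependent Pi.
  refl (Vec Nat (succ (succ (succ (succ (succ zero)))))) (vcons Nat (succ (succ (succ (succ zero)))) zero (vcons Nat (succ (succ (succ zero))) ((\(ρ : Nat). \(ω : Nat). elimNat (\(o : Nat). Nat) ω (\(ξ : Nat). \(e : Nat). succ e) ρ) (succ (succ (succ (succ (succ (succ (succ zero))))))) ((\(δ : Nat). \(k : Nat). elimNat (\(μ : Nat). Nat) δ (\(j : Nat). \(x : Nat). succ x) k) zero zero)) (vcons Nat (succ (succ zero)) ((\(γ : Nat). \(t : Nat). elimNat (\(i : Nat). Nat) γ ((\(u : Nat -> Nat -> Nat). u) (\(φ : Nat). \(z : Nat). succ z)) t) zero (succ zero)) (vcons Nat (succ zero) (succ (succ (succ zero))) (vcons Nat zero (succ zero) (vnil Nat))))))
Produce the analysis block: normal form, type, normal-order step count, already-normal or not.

reduced normal form:
  refl (Vec Nat (succ (succ (succ (succ (succ zero)))))) (vcons Nat (succ (succ (succ (succ zero)))) zero (vcons Nat (succ (succ (succ zero))) (succ (succ (succ (succ (succ (succ (succ zero))))))) (vcons Nat (succ (succ zero)) (succ zero) (vcons Nat (succ zero) (succ (succ (succ zero))) (vcons Nat zero (succ zero) (vnil Nat))))))
type:
  Eq (Vec Nat (succ (succ (succ (succ (succ zero)))))) (vcons Nat (succ (succ (succ (succ zero)))) zero (vcons Nat (succ (succ (succ zero))) (succ (succ (succ (succ (succ (succ (succ zero))))))) (vcons Nat (succ (succ zero)) (succ zero) (vcons Nat (succ zero) (succ (succ (succ zero))) (vcons Nat zero (succ zero) (vnil Nat)))))) (vcons Nat (succ (succ (succ (succ zero)))) zero (vcons Nat (succ (succ (succ zero))) (succ (succ (succ (succ (succ (succ (succ zero))))))) (vcons Nat (succ (succ zero)) (succ zero) (vcons Nat (succ zero) (succ (succ (succ zero))) (vcons Nat zero (succ zero) (vnil Nat))))))
reduction steps (normal order): 34
started in normal form: no
first redex: a beta-redex


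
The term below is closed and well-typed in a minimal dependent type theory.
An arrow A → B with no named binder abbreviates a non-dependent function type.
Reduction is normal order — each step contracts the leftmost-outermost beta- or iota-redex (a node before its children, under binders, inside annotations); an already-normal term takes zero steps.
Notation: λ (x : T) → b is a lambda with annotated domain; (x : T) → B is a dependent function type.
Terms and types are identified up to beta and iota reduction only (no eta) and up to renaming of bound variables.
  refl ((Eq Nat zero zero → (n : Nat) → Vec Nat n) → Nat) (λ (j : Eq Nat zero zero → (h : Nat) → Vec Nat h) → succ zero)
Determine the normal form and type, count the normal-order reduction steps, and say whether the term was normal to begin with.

normal form:
  refl ((Eq Nat zero zero → (n : Nat) → Vec Nat n) → Nat) (λ (j : Eq Nat zero zero → (h : Nat) → Vec Nat h) → succ zero)
type:
  Eq ((Eq Nat zero zero → (n : Nat) → Vec Nat n) → Nat) (λ (j : Eq Nat zero zero → (h : Nat) → Vec Nat h) → succ zero) (λ (o : Eq Nat zero zero → (θ : Nat) → Vec Nat θ) → succ zero)
reduction steps (normal order): 0
started in normal form: yes


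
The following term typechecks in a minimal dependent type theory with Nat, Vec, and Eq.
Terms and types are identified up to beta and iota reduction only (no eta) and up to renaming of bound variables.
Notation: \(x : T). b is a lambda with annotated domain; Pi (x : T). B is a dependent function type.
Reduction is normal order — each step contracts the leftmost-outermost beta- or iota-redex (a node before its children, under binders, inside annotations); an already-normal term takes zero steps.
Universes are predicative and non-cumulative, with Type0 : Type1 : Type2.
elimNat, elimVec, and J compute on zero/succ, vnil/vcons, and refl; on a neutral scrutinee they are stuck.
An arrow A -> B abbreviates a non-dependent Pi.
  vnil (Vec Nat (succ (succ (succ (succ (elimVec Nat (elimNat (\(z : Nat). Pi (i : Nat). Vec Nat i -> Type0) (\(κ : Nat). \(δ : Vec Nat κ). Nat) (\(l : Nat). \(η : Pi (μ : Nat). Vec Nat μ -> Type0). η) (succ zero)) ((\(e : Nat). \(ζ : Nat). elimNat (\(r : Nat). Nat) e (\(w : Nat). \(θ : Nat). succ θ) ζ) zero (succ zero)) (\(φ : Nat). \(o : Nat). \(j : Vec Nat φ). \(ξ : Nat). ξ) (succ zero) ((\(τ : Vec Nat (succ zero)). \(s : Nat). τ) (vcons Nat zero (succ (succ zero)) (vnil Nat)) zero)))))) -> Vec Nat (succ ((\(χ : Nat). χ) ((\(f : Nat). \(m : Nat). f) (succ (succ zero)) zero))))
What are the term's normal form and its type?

reduced normal form:
  vnil (Vec Nat (succ (succ (succ (succ (succ zero))))) -> Vec Nat (succ (succ (succ zero))))
the term's type:
  Vec (Vec Nat (succ (succ (succ (succ (succ zero))))) -> Vec Nat (succ (succ (succ zero)))) zero
observation: the term reaches its normal form after 21 normal-order steps.


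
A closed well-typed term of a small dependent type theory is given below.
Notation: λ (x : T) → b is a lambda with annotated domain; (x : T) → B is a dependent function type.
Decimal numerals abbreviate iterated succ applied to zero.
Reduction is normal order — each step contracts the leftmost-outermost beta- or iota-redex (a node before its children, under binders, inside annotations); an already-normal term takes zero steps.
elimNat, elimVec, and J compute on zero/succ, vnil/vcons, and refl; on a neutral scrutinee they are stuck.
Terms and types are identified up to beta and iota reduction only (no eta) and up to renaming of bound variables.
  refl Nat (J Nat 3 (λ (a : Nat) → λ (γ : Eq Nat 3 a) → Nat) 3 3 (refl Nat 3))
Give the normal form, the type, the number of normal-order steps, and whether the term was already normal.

normal form:
  refl Nat 3
the term's type:
  Eq Nat 3 3
normal-order step count: 1
term was already normal: no
first redex: a J iota-redex


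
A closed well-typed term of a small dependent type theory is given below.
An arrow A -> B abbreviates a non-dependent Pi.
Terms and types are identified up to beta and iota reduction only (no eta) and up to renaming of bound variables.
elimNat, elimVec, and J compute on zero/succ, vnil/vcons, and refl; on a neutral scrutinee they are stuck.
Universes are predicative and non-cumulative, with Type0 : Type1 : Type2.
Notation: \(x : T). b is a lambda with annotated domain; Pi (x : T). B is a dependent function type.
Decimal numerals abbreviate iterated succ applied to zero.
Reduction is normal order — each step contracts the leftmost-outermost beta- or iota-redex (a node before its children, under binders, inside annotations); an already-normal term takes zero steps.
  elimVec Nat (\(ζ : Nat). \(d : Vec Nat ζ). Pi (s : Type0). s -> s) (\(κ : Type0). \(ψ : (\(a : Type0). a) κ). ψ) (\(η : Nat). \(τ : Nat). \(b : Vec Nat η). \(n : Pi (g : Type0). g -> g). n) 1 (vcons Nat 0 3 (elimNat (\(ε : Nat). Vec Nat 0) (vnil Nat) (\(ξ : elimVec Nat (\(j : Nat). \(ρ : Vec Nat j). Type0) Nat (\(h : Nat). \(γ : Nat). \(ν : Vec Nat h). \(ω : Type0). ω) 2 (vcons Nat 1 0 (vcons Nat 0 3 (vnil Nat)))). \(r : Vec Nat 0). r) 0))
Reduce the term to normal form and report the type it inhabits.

resulting normal form:
  \(ζ : Type0). \(d : ζ). d
inferred type:
  Pi (ζ : Type0). ζ -> ζ
observation: contracting an elimVec iota-redex first, the term normalizes in 8 steps.


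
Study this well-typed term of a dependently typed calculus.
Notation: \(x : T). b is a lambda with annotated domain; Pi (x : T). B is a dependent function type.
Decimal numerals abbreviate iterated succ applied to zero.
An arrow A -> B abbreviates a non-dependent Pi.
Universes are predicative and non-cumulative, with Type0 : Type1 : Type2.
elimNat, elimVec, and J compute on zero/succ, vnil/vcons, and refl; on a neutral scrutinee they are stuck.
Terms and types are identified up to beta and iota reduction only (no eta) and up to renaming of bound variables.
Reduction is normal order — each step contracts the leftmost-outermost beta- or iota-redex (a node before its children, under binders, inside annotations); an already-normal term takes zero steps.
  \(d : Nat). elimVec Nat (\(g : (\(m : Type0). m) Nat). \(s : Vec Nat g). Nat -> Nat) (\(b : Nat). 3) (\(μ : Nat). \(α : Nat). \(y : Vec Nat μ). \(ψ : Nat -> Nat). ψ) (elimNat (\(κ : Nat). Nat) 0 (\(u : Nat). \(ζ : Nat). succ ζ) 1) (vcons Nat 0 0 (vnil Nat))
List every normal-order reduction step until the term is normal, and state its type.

reduction (normal order):
  \(d : Nat). elimVec Nat (\(g : (\(m : Type0). m) Nat). \(s : Vec Nat g). Nat -> Nat) (\(b : Nat). 3) (\(μ : Nat). \(α : Nat). \(y : Vec Nat μ). \(ψ : Nat -> Nat). ψ) (elimNat (\(κ : Nat). Nat) 0 (\(u : Nat). \(ζ : Nat). succ ζ) 1) (vcons Nat 0 0 (vnil Nat))
  ~> \(d : Nat). (\(g : Nat). \(m : Nat). \(s : Vec Nat g). \(b : Nat -> Nat). b) 0 0 (vnil Nat) (elimVec Nat (\(μ : (\(α : Type0). α) Nat). \(y : Vec Nat μ). Nat -> Nat) (\(ψ : Nat). 3) (\(κ : Nat). \(u : Nat). \(ζ : Vec Nat κ). \(z : Nat -> Nat). z) 0 (vnil Nat))
  ~> \(d : Nat). (\(g : Nat). \(m : Vec Nat 0). \(s : Nat -> Nat). s) 0 (vnil Nat) (elimVec Nat (\(b : (\(μ : Type0). μ) Nat). \(α : Vec Nat b). Nat -> Nat) (\(y : Nat). 3) (\(ψ : Nat). \(κ : Nat). \(u : Vec Nat ψ). \(ζ : Nat -> Nat). ζ) 0 (vnil Nat))
  ~> \(d : Nat). (\(g : Vec Nat 0). \(m : Nat -> Nat). m) (vnil Nat) (elimVec Nat (\(s : (\(b : Type0). b) Nat). \(μ : Vec Nat s). Nat -> Nat) (\(α : Nat). 3) (\(y : Nat). \(ψ : Nat). \(κ : Vec Nat y). \(u : Nat -> Nat). u) 0 (vnil Nat))
  ~> \(d : Nat). (\(g : Nat -> Nat). g) (elimVec Nat (\(m : (\(s : Type0). s) Nat). \(b : Vec Nat m). Nat -> Nat) (\(μ : Nat). 3) (\(α : Nat). \(y : Nat). \(ψ : Vec Nat α). \(κ : Nat -> Nat). κ) 0 (vnil Nat))
  ~> \(d : Nat). elimVec Nat (\(g : (\(m : Type0). m) Nat). \(s : Vec Nat g). Nat -> Nat) (\(b : Nat). 3) (\(μ : Nat). \(α : Nat). \(y : Vec Nat μ). \(ψ : Nat -> Nat). ψ) 0 (vnil Nat)
  ~> \(d : Nat). \(g : Nat). 3
the term's type:
  Nat -> Nat -> Nat
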